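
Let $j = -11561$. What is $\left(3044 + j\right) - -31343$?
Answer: $22826$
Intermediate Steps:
$\left(3044 + j\right) - -31343 = \left(3044 - 11561\right) - -31343 = -8517 + 31343 = 22826$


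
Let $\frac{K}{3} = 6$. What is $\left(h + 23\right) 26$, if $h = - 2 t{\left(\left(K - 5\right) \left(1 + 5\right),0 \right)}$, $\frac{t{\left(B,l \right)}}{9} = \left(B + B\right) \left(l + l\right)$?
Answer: $598$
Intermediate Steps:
$K = 18$ ($K = 3 \cdot 6 = 18$)
$t{\left(B,l \right)} = 36 B l$ ($t{\left(B,l \right)} = 9 \left(B + B\right) \left(l + l\right) = 9 \cdot 2 B 2 l = 9 \cdot 4 B l = 36 B l$)
$h = 0$ ($h = - 2 \cdot 36 \left(18 - 5\right) \left(1 + 5\right) 0 = - 2 \cdot 36 \cdot 13 \cdot 6 \cdot 0 = - 2 \cdot 36 \cdot 78 \cdot 0 = \left(-2\right) 0 = 0$)
$\left(h + 23\right) 26 = \left(0 + 23\right) 26 = 23 \cdot 26 = 598$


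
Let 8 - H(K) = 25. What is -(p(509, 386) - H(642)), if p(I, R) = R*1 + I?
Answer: -912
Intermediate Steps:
H(K) = -17 (H(K) = 8 - 1*25 = 8 - 25 = -17)
p(I, R) = I + R (p(I, R) = R + I = I + R)
-(p(509, 386) - H(642)) = -((509 + 386) - 1*(-17)) = -(895 + 17) = -1*912 = -912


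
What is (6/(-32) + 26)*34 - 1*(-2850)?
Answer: 29821/8 ≈ 3727.6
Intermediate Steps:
(6/(-32) + 26)*34 - 1*(-2850) = (6*(-1/32) + 26)*34 + 2850 = (-3/16 + 26)*34 + 2850 = (413/16)*34 + 2850 = 7021/8 + 2850 = 29821/8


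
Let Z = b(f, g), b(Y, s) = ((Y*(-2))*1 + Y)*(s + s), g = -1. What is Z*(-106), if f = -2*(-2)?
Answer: -848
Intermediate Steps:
f = 4
b(Y, s) = -2*Y*s (b(Y, s) = (-2*Y*1 + Y)*(2*s) = (-2*Y + Y)*(2*s) = (-Y)*(2*s) = -2*Y*s)
Z = 8 (Z = -2*4*(-1) = 8)
Z*(-106) = 8*(-106) = -848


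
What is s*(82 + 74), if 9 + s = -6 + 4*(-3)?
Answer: -4212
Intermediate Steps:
s = -27 (s = -9 + (-6 + 4*(-3)) = -9 + (-6 - 12) = -9 - 18 = -27)
s*(82 + 74) = -27*(82 + 74) = -27*156 = -4212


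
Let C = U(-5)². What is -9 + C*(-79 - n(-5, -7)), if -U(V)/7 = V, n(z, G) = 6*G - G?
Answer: -53909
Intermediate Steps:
n(z, G) = 5*G
U(V) = -7*V
C = 1225 (C = (-7*(-5))² = 35² = 1225)
-9 + C*(-79 - n(-5, -7)) = -9 + 1225*(-79 - 5*(-7)) = -9 + 1225*(-79 - 1*(-35)) = -9 + 1225*(-79 + 35) = -9 + 1225*(-44) = -9 - 53900 = -53909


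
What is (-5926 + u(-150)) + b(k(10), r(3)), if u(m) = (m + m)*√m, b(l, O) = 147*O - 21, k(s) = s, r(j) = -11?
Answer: -7564 - 1500*I*√6 ≈ -7564.0 - 3674.2*I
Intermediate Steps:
b(l, O) = -21 + 147*O
u(m) = 2*m^(3/2) (u(m) = (2*m)*√m = 2*m^(3/2))
(-5926 + u(-150)) + b(k(10), r(3)) = (-5926 + 2*(-150)^(3/2)) + (-21 + 147*(-11)) = (-5926 + 2*(-750*I*√6)) + (-21 - 1617) = (-5926 - 1500*I*√6) - 1638 = -7564 - 1500*I*√6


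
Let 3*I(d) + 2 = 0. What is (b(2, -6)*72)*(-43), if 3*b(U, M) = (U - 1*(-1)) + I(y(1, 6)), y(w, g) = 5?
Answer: -2408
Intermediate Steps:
I(d) = -⅔ (I(d) = -⅔ + (⅓)*0 = -⅔ + 0 = -⅔)
b(U, M) = ⅑ + U/3 (b(U, M) = ((U - 1*(-1)) - ⅔)/3 = ((U + 1) - ⅔)/3 = ((1 + U) - ⅔)/3 = (⅓ + U)/3 = ⅑ + U/3)
(b(2, -6)*72)*(-43) = ((⅑ + (⅓)*2)*72)*(-43) = ((⅑ + ⅔)*72)*(-43) = ((7/9)*72)*(-43) = 56*(-43) = -2408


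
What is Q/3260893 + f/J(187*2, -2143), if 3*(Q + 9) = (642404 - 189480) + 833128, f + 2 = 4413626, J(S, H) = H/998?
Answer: -14363569976369011/6988093699 ≈ -2.0554e+6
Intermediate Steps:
J(S, H) = H/998 (J(S, H) = H*(1/998) = H/998)
f = 4413624 (f = -2 + 4413626 = 4413624)
Q = 428675 (Q = -9 + ((642404 - 189480) + 833128)/3 = -9 + (452924 + 833128)/3 = -9 + (⅓)*1286052 = -9 + 428684 = 428675)
Q/3260893 + f/J(187*2, -2143) = 428675/3260893 + 4413624/(((1/998)*(-2143))) = 428675*(1/3260893) + 4413624/(-2143/998) = 428675/3260893 + 4413624*(-998/2143) = 428675/3260893 - 4404796752/2143 = -14363569976369011/6988093699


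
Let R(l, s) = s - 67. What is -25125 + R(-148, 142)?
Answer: -25050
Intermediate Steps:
R(l, s) = -67 + s
-25125 + R(-148, 142) = -25125 + (-67 + 142) = -25125 + 75 = -25050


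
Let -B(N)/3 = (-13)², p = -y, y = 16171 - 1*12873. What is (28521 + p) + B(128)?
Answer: 24716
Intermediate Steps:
y = 3298 (y = 16171 - 12873 = 3298)
p = -3298 (p = -1*3298 = -3298)
B(N) = -507 (B(N) = -3*(-13)² = -3*169 = -507)
(28521 + p) + B(128) = (28521 - 3298) - 507 = 25223 - 507 = 24716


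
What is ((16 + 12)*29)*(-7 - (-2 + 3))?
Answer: -6496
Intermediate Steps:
((16 + 12)*29)*(-7 - (-2 + 3)) = (28*29)*(-7 - 1*1) = 812*(-7 - 1) = 812*(-8) = -6496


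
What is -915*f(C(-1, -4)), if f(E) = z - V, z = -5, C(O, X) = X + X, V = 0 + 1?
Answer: 5490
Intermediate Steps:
V = 1
C(O, X) = 2*X
f(E) = -6 (f(E) = -5 - 1*1 = -5 - 1 = -6)
-915*f(C(-1, -4)) = -915*(-6) = 5490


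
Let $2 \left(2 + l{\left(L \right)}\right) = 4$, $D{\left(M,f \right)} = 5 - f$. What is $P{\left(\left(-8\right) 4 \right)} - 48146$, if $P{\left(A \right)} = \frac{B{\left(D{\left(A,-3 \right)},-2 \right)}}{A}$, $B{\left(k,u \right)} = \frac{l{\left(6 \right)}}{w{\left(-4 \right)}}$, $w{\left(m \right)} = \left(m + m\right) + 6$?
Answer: $-48146$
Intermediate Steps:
$w{\left(m \right)} = 6 + 2 m$ ($w{\left(m \right)} = 2 m + 6 = 6 + 2 m$)
$l{\left(L \right)} = 0$ ($l{\left(L \right)} = -2 + \frac{1}{2} \cdot 4 = -2 + 2 = 0$)
$B{\left(k,u \right)} = 0$ ($B{\left(k,u \right)} = \frac{0}{6 + 2 \left(-4\right)} = \frac{0}{6 - 8} = \frac{0}{-2} = 0 \left(- \frac{1}{2}\right) = 0$)
$P{\left(A \right)} = 0$ ($P{\left(A \right)} = \frac{0}{A} = 0$)
$P{\left(\left(-8\right) 4 \right)} - 48146 = 0 - 48146 = -48146$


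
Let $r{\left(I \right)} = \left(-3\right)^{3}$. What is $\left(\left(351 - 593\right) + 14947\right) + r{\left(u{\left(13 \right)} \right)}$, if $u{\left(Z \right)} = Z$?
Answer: $14678$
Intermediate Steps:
$r{\left(I \right)} = -27$
$\left(\left(351 - 593\right) + 14947\right) + r{\left(u{\left(13 \right)} \right)} = \left(\left(351 - 593\right) + 14947\right) - 27 = \left(-242 + 14947\right) - 27 = 14705 - 27 = 14678$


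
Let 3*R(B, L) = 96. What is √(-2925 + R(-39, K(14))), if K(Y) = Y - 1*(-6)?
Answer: I*√2893 ≈ 53.787*I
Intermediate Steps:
K(Y) = 6 + Y (K(Y) = Y + 6 = 6 + Y)
R(B, L) = 32 (R(B, L) = (⅓)*96 = 32)
√(-2925 + R(-39, K(14))) = √(-2925 + 32) = √(-2893) = I*√2893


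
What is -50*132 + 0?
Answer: -6600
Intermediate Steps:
-50*132 + 0 = -6600 + 0 = -6600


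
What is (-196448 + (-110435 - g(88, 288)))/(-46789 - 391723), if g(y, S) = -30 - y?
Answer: 306765/438512 ≈ 0.69956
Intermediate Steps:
(-196448 + (-110435 - g(88, 288)))/(-46789 - 391723) = (-196448 + (-110435 - (-30 - 1*88)))/(-46789 - 391723) = (-196448 + (-110435 - (-30 - 88)))/(-438512) = (-196448 + (-110435 - 1*(-118)))*(-1/438512) = (-196448 + (-110435 + 118))*(-1/438512) = (-196448 - 110317)*(-1/438512) = -306765*(-1/438512) = 306765/438512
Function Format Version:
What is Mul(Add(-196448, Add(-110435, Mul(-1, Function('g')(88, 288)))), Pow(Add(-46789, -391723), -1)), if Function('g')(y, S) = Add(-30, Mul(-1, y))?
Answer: Rational(306765, 438512) ≈ 0.69956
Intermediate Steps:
Mul(Add(-196448, Add(-110435, Mul(-1, Function('g')(88, 288)))), Pow(Add(-46789, -391723), -1)) = Mul(Add(-196448, Add(-110435, Mul(-1, Add(-30, Mul(-1, 88))))), Pow(Add(-46789, -391723), -1)) = Mul(Add(-196448, Add(-110435, Mul(-1, Add(-30, -88)))), Pow(-438512, -1)) = Mul(Add(-196448, Add(-110435, Mul(-1, -118))), Rational(-1, 438512)) = Mul(Add(-196448, Add(-110435, 118)), Rational(-1, 438512)) = Mul(Add(-196448, -110317), Rational(-1, 438512)) = Mul(-306765, Rational(-1, 438512)) = Rational(306765, 438512)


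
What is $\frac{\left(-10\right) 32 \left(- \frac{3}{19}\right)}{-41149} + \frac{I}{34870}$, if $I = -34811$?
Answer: $- \frac{27249794141}{27262446970} \approx -0.99954$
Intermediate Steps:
$\frac{\left(-10\right) 32 \left(- \frac{3}{19}\right)}{-41149} + \frac{I}{34870} = \frac{\left(-10\right) 32 \left(- \frac{3}{19}\right)}{-41149} - \frac{34811}{34870} = - 320 \left(\left(-3\right) \frac{1}{19}\right) \left(- \frac{1}{41149}\right) - \frac{34811}{34870} = \left(-320\right) \left(- \frac{3}{19}\right) \left(- \frac{1}{41149}\right) - \frac{34811}{34870} = \frac{960}{19} \left(- \frac{1}{41149}\right) - \frac{34811}{34870} = - \frac{960}{781831} - \frac{34811}{34870} = - \frac{27249794141}{27262446970}$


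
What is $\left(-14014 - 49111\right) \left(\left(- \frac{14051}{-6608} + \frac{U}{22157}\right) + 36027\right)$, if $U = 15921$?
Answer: $- \frac{333000415901241875}{146413456} \approx -2.2744 \cdot 10^{9}$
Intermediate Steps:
$\left(-14014 - 49111\right) \left(\left(- \frac{14051}{-6608} + \frac{U}{22157}\right) + 36027\right) = \left(-14014 - 49111\right) \left(\left(- \frac{14051}{-6608} + \frac{15921}{22157}\right) + 36027\right) = - 63125 \left(\left(\left(-14051\right) \left(- \frac{1}{6608}\right) + 15921 \cdot \frac{1}{22157}\right) + 36027\right) = - 63125 \left(\left(\frac{14051}{6608} + \frac{15921}{22157}\right) + 36027\right) = - 63125 \left(\frac{416533975}{146413456} + 36027\right) = \left(-63125\right) \frac{5275254113287}{146413456} = - \frac{333000415901241875}{146413456}$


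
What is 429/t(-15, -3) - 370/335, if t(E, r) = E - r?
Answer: -9877/268 ≈ -36.854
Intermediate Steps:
429/t(-15, -3) - 370/335 = 429/(-15 - 1*(-3)) - 370/335 = 429/(-15 + 3) - 370*1/335 = 429/(-12) - 74/67 = 429*(-1/12) - 74/67 = -143/4 - 74/67 = -9877/268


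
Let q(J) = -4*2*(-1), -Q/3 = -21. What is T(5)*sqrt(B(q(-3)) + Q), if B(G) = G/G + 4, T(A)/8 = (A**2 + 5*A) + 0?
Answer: 800*sqrt(17) ≈ 3298.5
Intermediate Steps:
Q = 63 (Q = -3*(-21) = 63)
T(A) = 8*A**2 + 40*A (T(A) = 8*((A**2 + 5*A) + 0) = 8*(A**2 + 5*A) = 8*A**2 + 40*A)
q(J) = 8 (q(J) = -8*(-1) = 8)
B(G) = 5 (B(G) = 1 + 4 = 5)
T(5)*sqrt(B(q(-3)) + Q) = (8*5*(5 + 5))*sqrt(5 + 63) = (8*5*10)*sqrt(68) = 400*(2*sqrt(17)) = 800*sqrt(17)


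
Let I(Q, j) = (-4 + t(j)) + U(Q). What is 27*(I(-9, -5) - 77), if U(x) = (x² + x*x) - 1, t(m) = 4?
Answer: 2268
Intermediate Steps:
U(x) = -1 + 2*x² (U(x) = (x² + x²) - 1 = 2*x² - 1 = -1 + 2*x²)
I(Q, j) = -1 + 2*Q² (I(Q, j) = (-4 + 4) + (-1 + 2*Q²) = 0 + (-1 + 2*Q²) = -1 + 2*Q²)
27*(I(-9, -5) - 77) = 27*((-1 + 2*(-9)²) - 77) = 27*((-1 + 2*81) - 77) = 27*((-1 + 162) - 77) = 27*(161 - 77) = 27*84 = 2268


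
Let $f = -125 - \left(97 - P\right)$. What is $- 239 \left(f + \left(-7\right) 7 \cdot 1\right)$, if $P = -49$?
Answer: $76480$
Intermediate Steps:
$f = -271$ ($f = -125 - \left(97 - -49\right) = -125 - \left(97 + 49\right) = -125 - 146 = -271$)
$- 239 \left(f + \left(-7\right) 7 \cdot 1\right) = - 239 \left(-271 + \left(-7\right) 7 \cdot 1\right) = - 239 \left(-271 - 49\right) = \left(-239\right) \left(-320\right) = 76480$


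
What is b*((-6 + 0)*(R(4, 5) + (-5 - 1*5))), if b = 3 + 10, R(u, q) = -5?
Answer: 1170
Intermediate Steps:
b = 13
b*((-6 + 0)*(R(4, 5) + (-5 - 1*5))) = 13*((-6 + 0)*(-5 + (-5 - 1*5))) = 13*(-6*(-5 + (-5 - 5))) = 13*(-6*(-5 - 10)) = 13*(-6*(-15)) = 13*90 = 1170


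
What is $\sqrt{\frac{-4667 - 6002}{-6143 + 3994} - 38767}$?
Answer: $\frac{i \sqrt{179010870486}}{2149} \approx 196.88 i$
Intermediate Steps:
$\sqrt{\frac{-4667 - 6002}{-6143 + 3994} - 38767} = \sqrt{- \frac{10669}{-2149} - 38767} = \sqrt{\left(-10669\right) \left(- \frac{1}{2149}\right) - 38767} = \sqrt{\frac{10669}{2149} - 38767} = \sqrt{- \frac{83299614}{2149}} = \frac{i \sqrt{179010870486}}{2149}$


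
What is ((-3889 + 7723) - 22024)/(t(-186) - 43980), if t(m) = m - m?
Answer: 1819/4398 ≈ 0.41360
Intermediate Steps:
t(m) = 0
((-3889 + 7723) - 22024)/(t(-186) - 43980) = ((-3889 + 7723) - 22024)/(0 - 43980) = (3834 - 22024)/(-43980) = -18190*(-1/43980) = 1819/4398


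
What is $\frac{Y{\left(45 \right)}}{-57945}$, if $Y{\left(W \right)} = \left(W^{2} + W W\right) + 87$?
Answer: $- \frac{1379}{19315} \approx -0.071395$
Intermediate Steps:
$Y{\left(W \right)} = 87 + 2 W^{2}$ ($Y{\left(W \right)} = \left(W^{2} + W^{2}\right) + 87 = 2 W^{2} + 87 = 87 + 2 W^{2}$)
$\frac{Y{\left(45 \right)}}{-57945} = \frac{87 + 2 \cdot 45^{2}}{-57945} = \left(87 + 2 \cdot 2025\right) \left(- \frac{1}{57945}\right) = \left(87 + 4050\right) \left(- \frac{1}{57945}\right) = 4137 \left(- \frac{1}{57945}\right) = - \frac{1379}{19315}$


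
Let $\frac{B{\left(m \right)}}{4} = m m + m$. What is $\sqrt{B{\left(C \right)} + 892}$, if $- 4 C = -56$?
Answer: $2 \sqrt{433} \approx 41.617$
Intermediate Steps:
$C = 14$ ($C = \left(- \frac{1}{4}\right) \left(-56\right) = 14$)
$B{\left(m \right)} = 4 m + 4 m^{2}$ ($B{\left(m \right)} = 4 \left(m m + m\right) = 4 \left(m^{2} + m\right) = 4 \left(m + m^{2}\right) = 4 m + 4 m^{2}$)
$\sqrt{B{\left(C \right)} + 892} = \sqrt{4 \cdot 14 \left(1 + 14\right) + 892} = \sqrt{4 \cdot 14 \cdot 15 + 892} = \sqrt{840 + 892} = \sqrt{1732} = 2 \sqrt{433}$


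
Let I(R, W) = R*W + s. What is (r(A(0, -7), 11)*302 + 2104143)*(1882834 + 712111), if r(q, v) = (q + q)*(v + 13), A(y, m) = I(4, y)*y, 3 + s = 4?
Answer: 5460135357135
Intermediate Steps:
s = 1 (s = -3 + 4 = 1)
I(R, W) = 1 + R*W (I(R, W) = R*W + 1 = 1 + R*W)
A(y, m) = y*(1 + 4*y) (A(y, m) = (1 + 4*y)*y = y*(1 + 4*y))
r(q, v) = 2*q*(13 + v) (r(q, v) = (2*q)*(13 + v) = 2*q*(13 + v))
(r(A(0, -7), 11)*302 + 2104143)*(1882834 + 712111) = ((2*(0*(1 + 4*0))*(13 + 11))*302 + 2104143)*(1882834 + 712111) = ((2*(0*(1 + 0))*24)*302 + 2104143)*2594945 = ((2*(0*1)*24)*302 + 2104143)*2594945 = ((2*0*24)*302 + 2104143)*2594945 = (0*302 + 2104143)*2594945 = (0 + 2104143)*2594945 = 2104143*2594945 = 5460135357135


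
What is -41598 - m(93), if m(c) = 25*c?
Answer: -43923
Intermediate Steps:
-41598 - m(93) = -41598 - 25*93 = -41598 - 1*2325 = -41598 - 2325 = -43923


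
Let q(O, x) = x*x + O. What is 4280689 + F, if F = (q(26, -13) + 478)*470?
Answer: 4596999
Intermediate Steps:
q(O, x) = O + x² (q(O, x) = x² + O = O + x²)
F = 316310 (F = ((26 + (-13)²) + 478)*470 = ((26 + 169) + 478)*470 = (195 + 478)*470 = 673*470 = 316310)
4280689 + F = 4280689 + 316310 = 4596999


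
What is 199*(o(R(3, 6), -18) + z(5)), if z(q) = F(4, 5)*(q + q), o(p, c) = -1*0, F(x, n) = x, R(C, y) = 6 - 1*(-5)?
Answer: 7960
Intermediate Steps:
R(C, y) = 11 (R(C, y) = 6 + 5 = 11)
o(p, c) = 0
z(q) = 8*q (z(q) = 4*(q + q) = 4*(2*q) = 8*q)
199*(o(R(3, 6), -18) + z(5)) = 199*(0 + 8*5) = 199*(0 + 40) = 199*40 = 7960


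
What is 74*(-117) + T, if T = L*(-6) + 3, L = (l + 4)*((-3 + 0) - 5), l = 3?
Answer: -8319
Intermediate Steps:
L = -56 (L = (3 + 4)*((-3 + 0) - 5) = 7*(-3 - 5) = 7*(-8) = -56)
T = 339 (T = -56*(-6) + 3 = 336 + 3 = 339)
74*(-117) + T = 74*(-117) + 339 = -8658 + 339 = -8319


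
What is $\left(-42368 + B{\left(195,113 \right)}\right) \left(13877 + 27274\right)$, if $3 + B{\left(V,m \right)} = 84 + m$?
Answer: $-1735502274$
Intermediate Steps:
$B{\left(V,m \right)} = 81 + m$ ($B{\left(V,m \right)} = -3 + \left(84 + m\right) = 81 + m$)
$\left(-42368 + B{\left(195,113 \right)}\right) \left(13877 + 27274\right) = \left(-42368 + \left(81 + 113\right)\right) \left(13877 + 27274\right) = \left(-42368 + 194\right) 41151 = \left(-42174\right) 41151 = -1735502274$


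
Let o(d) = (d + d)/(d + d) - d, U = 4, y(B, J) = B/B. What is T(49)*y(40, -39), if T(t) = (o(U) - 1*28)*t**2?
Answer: -74431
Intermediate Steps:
y(B, J) = 1
o(d) = 1 - d (o(d) = (2*d)/((2*d)) - d = (2*d)*(1/(2*d)) - d = 1 - d)
T(t) = -31*t**2 (T(t) = ((1 - 1*4) - 1*28)*t**2 = ((1 - 4) - 28)*t**2 = (-3 - 28)*t**2 = -31*t**2)
T(49)*y(40, -39) = -31*49**2*1 = -31*2401*1 = -74431*1 = -74431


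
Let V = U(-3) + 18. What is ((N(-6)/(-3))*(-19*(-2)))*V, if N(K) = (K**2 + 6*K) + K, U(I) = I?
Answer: 1140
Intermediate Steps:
V = 15 (V = -3 + 18 = 15)
N(K) = K**2 + 7*K
((N(-6)/(-3))*(-19*(-2)))*V = ((-6*(7 - 6)/(-3))*(-19*(-2)))*15 = ((-6*1*(-1/3))*38)*15 = (-6*(-1/3)*38)*15 = (2*38)*15 = 76*15 = 1140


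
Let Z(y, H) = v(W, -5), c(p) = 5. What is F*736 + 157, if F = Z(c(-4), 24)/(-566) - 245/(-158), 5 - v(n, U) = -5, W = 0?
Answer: 28734609/22357 ≈ 1285.3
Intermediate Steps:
v(n, U) = 10 (v(n, U) = 5 - 1*(-5) = 5 + 5 = 10)
Z(y, H) = 10
F = 68545/44714 (F = 10/(-566) - 245/(-158) = 10*(-1/566) - 245*(-1/158) = -5/283 + 245/158 = 68545/44714 ≈ 1.5330)
F*736 + 157 = (68545/44714)*736 + 157 = 25224560/22357 + 157 = 28734609/22357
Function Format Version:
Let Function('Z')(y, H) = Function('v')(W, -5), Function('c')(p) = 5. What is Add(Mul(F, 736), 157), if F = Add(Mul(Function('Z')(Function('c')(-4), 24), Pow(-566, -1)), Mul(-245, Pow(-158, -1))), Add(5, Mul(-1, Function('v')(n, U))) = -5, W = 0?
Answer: Rational(28734609, 22357) ≈ 1285.3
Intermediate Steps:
Function('v')(n, U) = 10 (Function('v')(n, U) = Add(5, Mul(-1, -5)) = Add(5, 5) = 10)
Function('Z')(y, H) = 10
F = Rational(68545, 44714) (F = Add(Mul(10, Pow(-566, -1)), Mul(-245, Pow(-158, -1))) = Add(Mul(10, Rational(-1, 566)), Mul(-245, Rational(-1, 158))) = Add(Rational(-5, 283), Rational(245, 158)) = Rational(68545, 44714) ≈ 1.5330)
Add(Mul(F, 736), 157) = Add(Mul(Rational(68545, 44714), 736), 157) = Add(Rational(25224560, 22357), 157) = Rational(28734609, 22357)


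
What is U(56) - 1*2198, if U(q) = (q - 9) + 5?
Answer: -2146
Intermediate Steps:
U(q) = -4 + q (U(q) = (-9 + q) + 5 = -4 + q)
U(56) - 1*2198 = (-4 + 56) - 1*2198 = 52 - 2198 = -2146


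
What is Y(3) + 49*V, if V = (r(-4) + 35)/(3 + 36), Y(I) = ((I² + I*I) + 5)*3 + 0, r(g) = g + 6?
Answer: 4504/39 ≈ 115.49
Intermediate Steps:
r(g) = 6 + g
Y(I) = 15 + 6*I² (Y(I) = ((I² + I²) + 5)*3 + 0 = (2*I² + 5)*3 + 0 = (5 + 2*I²)*3 + 0 = (15 + 6*I²) + 0 = 15 + 6*I²)
V = 37/39 (V = ((6 - 4) + 35)/(3 + 36) = (2 + 35)/39 = 37*(1/39) = 37/39 ≈ 0.94872)
Y(3) + 49*V = (15 + 6*3²) + 49*(37/39) = (15 + 6*9) + 1813/39 = (15 + 54) + 1813/39 = 69 + 1813/39 = 4504/39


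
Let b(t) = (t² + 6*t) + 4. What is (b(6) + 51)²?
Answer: 16129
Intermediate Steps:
b(t) = 4 + t² + 6*t
(b(6) + 51)² = ((4 + 6² + 6*6) + 51)² = ((4 + 36 + 36) + 51)² = (76 + 51)² = 127² = 16129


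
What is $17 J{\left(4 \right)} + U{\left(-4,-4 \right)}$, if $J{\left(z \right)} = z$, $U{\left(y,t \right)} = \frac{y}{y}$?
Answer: $69$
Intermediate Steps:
$U{\left(y,t \right)} = 1$
$17 J{\left(4 \right)} + U{\left(-4,-4 \right)} = 17 \cdot 4 + 1 = 68 + 1 = 69$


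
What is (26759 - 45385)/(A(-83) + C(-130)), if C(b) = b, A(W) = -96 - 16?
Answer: 9313/121 ≈ 76.967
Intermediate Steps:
A(W) = -112
(26759 - 45385)/(A(-83) + C(-130)) = (26759 - 45385)/(-112 - 130) = -18626/(-242) = -18626*(-1/242) = 9313/121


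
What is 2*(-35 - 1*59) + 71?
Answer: -117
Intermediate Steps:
2*(-35 - 1*59) + 71 = 2*(-35 - 59) + 71 = 2*(-94) + 71 = -188 + 71 = -117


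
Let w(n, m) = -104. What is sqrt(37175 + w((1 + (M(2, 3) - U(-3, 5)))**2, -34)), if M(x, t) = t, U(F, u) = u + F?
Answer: 3*sqrt(4119) ≈ 192.54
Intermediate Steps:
U(F, u) = F + u
sqrt(37175 + w((1 + (M(2, 3) - U(-3, 5)))**2, -34)) = sqrt(37175 - 104) = sqrt(37071) = 3*sqrt(4119)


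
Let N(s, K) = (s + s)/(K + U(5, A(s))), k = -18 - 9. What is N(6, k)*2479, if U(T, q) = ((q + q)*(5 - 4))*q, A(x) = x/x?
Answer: -29748/25 ≈ -1189.9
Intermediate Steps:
A(x) = 1
U(T, q) = 2*q**2 (U(T, q) = ((2*q)*1)*q = (2*q)*q = 2*q**2)
k = -27
N(s, K) = 2*s/(2 + K) (N(s, K) = (s + s)/(K + 2*1**2) = (2*s)/(K + 2*1) = (2*s)/(K + 2) = (2*s)/(2 + K) = 2*s/(2 + K))
N(6, k)*2479 = (2*6/(2 - 27))*2479 = (2*6/(-25))*2479 = (2*6*(-1/25))*2479 = -12/25*2479 = -29748/25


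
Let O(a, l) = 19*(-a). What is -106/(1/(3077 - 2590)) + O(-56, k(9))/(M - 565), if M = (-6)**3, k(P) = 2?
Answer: -40317846/781 ≈ -51623.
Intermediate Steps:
M = -216
O(a, l) = -19*a
-106/(1/(3077 - 2590)) + O(-56, k(9))/(M - 565) = -106/(1/(3077 - 2590)) + (-19*(-56))/(-216 - 565) = -106/(1/487) + 1064/(-781) = -106/1/487 + 1064*(-1/781) = -106*487 - 1064/781 = -51622 - 1064/781 = -40317846/781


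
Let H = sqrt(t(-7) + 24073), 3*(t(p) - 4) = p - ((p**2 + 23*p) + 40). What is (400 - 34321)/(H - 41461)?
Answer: 602742249/736710181 + 67842*sqrt(54222)/5156971267 ≈ 0.82122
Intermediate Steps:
t(p) = -28/3 - 22*p/3 - p**2/3 (t(p) = 4 + (p - ((p**2 + 23*p) + 40))/3 = 4 + (p - (40 + p**2 + 23*p))/3 = 4 + (p + (-40 - p**2 - 23*p))/3 = 4 + (-40 - p**2 - 22*p)/3 = 4 + (-40/3 - 22*p/3 - p**2/3) = -28/3 - 22*p/3 - p**2/3)
H = 2*sqrt(54222)/3 (H = sqrt((-28/3 - 22/3*(-7) - 1/3*(-7)**2) + 24073) = sqrt((-28/3 + 154/3 - 1/3*49) + 24073) = sqrt((-28/3 + 154/3 - 49/3) + 24073) = sqrt(77/3 + 24073) = sqrt(72296/3) = 2*sqrt(54222)/3 ≈ 155.24)
(400 - 34321)/(H - 41461) = (400 - 34321)/(2*sqrt(54222)/3 - 41461) = -33921/(-41461 + 2*sqrt(54222)/3)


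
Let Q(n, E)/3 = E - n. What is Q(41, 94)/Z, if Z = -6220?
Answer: -159/6220 ≈ -0.025563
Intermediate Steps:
Q(n, E) = -3*n + 3*E (Q(n, E) = 3*(E - n) = -3*n + 3*E)
Q(41, 94)/Z = (-3*41 + 3*94)/(-6220) = (-123 + 282)*(-1/6220) = 159*(-1/6220) = -159/6220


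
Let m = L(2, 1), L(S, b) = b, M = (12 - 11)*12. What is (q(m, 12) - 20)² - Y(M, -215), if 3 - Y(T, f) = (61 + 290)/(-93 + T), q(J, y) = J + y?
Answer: 125/3 ≈ 41.667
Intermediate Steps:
M = 12 (M = 1*12 = 12)
m = 1
Y(T, f) = 3 - 351/(-93 + T) (Y(T, f) = 3 - (61 + 290)/(-93 + T) = 3 - 351/(-93 + T))
(q(m, 12) - 20)² - Y(M, -215) = ((1 + 12) - 20)² - 3*(-210 + 12)/(-93 + 12) = (13 - 20)² - 3*(-198)/(-81) = (-7)² - 3*(-1)*(-198)/81 = 49 - 1*22/3 = 49 - 22/3 = 125/3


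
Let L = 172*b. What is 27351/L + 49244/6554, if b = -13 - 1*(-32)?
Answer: 170093923/10709236 ≈ 15.883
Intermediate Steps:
b = 19 (b = -13 + 32 = 19)
L = 3268 (L = 172*19 = 3268)
27351/L + 49244/6554 = 27351/3268 + 49244/6554 = 27351*(1/3268) + 49244*(1/6554) = 27351/3268 + 24622/3277 = 170093923/10709236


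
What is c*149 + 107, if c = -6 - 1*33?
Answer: -5704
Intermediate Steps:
c = -39 (c = -6 - 33 = -39)
c*149 + 107 = -39*149 + 107 = -5811 + 107 = -5704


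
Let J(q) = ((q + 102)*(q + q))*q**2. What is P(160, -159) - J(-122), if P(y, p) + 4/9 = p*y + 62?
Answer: -653933686/9 ≈ -7.2659e+7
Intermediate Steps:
P(y, p) = 554/9 + p*y (P(y, p) = -4/9 + (p*y + 62) = -4/9 + (62 + p*y) = 554/9 + p*y)
J(q) = 2*q**3*(102 + q) (J(q) = ((102 + q)*(2*q))*q**2 = (2*q*(102 + q))*q**2 = 2*q**3*(102 + q))
P(160, -159) - J(-122) = (554/9 - 159*160) - 2*(-122)**3*(102 - 122) = (554/9 - 25440) - 2*(-1815848)*(-20) = -228406/9 - 1*72633920 = -228406/9 - 72633920 = -653933686/9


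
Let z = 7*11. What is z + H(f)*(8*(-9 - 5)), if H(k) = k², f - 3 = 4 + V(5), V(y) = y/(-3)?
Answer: -27979/9 ≈ -3108.8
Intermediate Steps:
V(y) = -y/3 (V(y) = y*(-⅓) = -y/3)
f = 16/3 (f = 3 + (4 - ⅓*5) = 3 + (4 - 5/3) = 3 + 7/3 = 16/3 ≈ 5.3333)
z = 77
z + H(f)*(8*(-9 - 5)) = 77 + (16/3)²*(8*(-9 - 5)) = 77 + 256*(8*(-14))/9 = 77 + (256/9)*(-112) = 77 - 28672/9 = -27979/9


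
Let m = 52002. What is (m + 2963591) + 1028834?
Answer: 4044427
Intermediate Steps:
(m + 2963591) + 1028834 = (52002 + 2963591) + 1028834 = 3015593 + 1028834 = 4044427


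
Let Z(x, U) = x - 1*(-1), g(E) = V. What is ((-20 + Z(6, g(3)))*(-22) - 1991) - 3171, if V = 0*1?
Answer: -4876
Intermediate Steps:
V = 0
g(E) = 0
Z(x, U) = 1 + x (Z(x, U) = x + 1 = 1 + x)
((-20 + Z(6, g(3)))*(-22) - 1991) - 3171 = ((-20 + (1 + 6))*(-22) - 1991) - 3171 = ((-20 + 7)*(-22) - 1991) - 3171 = (-13*(-22) - 1991) - 3171 = (286 - 1991) - 3171 = -1705 - 3171 = -4876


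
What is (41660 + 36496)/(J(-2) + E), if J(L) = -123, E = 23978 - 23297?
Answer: 4342/31 ≈ 140.06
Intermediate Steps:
E = 681
(41660 + 36496)/(J(-2) + E) = (41660 + 36496)/(-123 + 681) = 78156/558 = 78156*(1/558) = 4342/31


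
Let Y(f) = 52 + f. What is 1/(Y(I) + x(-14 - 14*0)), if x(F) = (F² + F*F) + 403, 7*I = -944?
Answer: 7/4985 ≈ 0.0014042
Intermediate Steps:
I = -944/7 (I = (⅐)*(-944) = -944/7 ≈ -134.86)
x(F) = 403 + 2*F² (x(F) = (F² + F²) + 403 = 2*F² + 403 = 403 + 2*F²)
1/(Y(I) + x(-14 - 14*0)) = 1/((52 - 944/7) + (403 + 2*(-14 - 14*0)²)) = 1/(-580/7 + (403 + 2*(-14 + 0)²)) = 1/(-580/7 + (403 + 2*(-14)²)) = 1/(-580/7 + (403 + 2*196)) = 1/(-580/7 + (403 + 392)) = 1/(-580/7 + 795) = 1/(4985/7) = 7/4985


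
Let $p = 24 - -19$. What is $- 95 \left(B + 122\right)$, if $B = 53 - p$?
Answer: $-12540$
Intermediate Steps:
$p = 43$ ($p = 24 + 19 = 43$)
$B = 10$ ($B = 53 - 43 = 10$)
$- 95 \left(B + 122\right) = - 95 \left(10 + 122\right) = \left(-95\right) 132 = -12540$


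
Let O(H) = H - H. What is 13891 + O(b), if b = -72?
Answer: 13891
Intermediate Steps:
O(H) = 0
13891 + O(b) = 13891 + 0 = 13891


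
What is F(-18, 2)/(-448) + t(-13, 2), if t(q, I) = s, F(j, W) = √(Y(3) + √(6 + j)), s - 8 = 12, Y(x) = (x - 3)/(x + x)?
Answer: 20 - 3^(¼)*(1 + I)/448 ≈ 19.997 - 0.0029377*I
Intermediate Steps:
Y(x) = (-3 + x)/(2*x) (Y(x) = (-3 + x)/((2*x)) = (-3 + x)*(1/(2*x)) = (-3 + x)/(2*x))
s = 20 (s = 8 + 12 = 20)
F(j, W) = (6 + j)^(¼) (F(j, W) = √((½)*(-3 + 3)/3 + √(6 + j)) = √((½)*(⅓)*0 + √(6 + j)) = √(0 + √(6 + j)) = √(√(6 + j)) = (6 + j)^(¼))
t(q, I) = 20
F(-18, 2)/(-448) + t(-13, 2) = (6 - 18)^(¼)/(-448) + 20 = (-12)^(¼)*(-1/448) + 20 = ((-3)^(¼)*√2)*(-1/448) + 20 = -(-3)^(¼)*√2/448 + 20 = 20 - (-3)^(¼)*√2/448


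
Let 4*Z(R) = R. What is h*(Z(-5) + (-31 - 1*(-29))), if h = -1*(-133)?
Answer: -1729/4 ≈ -432.25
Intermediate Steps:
Z(R) = R/4
h = 133
h*(Z(-5) + (-31 - 1*(-29))) = 133*((1/4)*(-5) + (-31 - 1*(-29))) = 133*(-5/4 + (-31 + 29)) = 133*(-5/4 - 2) = 133*(-13/4) = -1729/4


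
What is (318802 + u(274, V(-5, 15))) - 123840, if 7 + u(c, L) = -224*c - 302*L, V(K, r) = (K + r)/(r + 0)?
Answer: 400133/3 ≈ 1.3338e+5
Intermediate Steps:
V(K, r) = (K + r)/r
u(c, L) = -7 - 302*L - 224*c (u(c, L) = -7 + (-224*c - 302*L) = -7 + (-302*L - 224*c) = -7 - 302*L - 224*c)
(318802 + u(274, V(-5, 15))) - 123840 = (318802 + (-7 - 302*(-5 + 15)/15 - 224*274)) - 123840 = (318802 + (-7 - 302*10/15 - 61376)) - 123840 = (318802 + (-7 - 302*⅔ - 61376)) - 123840 = (318802 + (-7 - 604/3 - 61376)) - 123840 = (318802 - 184753/3) - 123840 = 771653/3 - 123840 = 400133/3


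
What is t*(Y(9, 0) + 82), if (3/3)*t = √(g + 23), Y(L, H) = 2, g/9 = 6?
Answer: 84*√77 ≈ 737.10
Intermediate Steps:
g = 54 (g = 9*6 = 54)
t = √77 (t = √(54 + 23) = √77 ≈ 8.7750)
t*(Y(9, 0) + 82) = √77*(2 + 82) = √77*84 = 84*√77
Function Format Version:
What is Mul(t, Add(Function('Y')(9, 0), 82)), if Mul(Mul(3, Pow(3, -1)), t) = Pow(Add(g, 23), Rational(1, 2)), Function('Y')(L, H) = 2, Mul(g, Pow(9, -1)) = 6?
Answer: Mul(84, Pow(77, Rational(1, 2))) ≈ 737.10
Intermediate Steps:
g = 54 (g = Mul(9, 6) = 54)
t = Pow(77, Rational(1, 2)) (t = Pow(Add(54, 23), Rational(1, 2)) = Pow(77, Rational(1, 2)) ≈ 8.7750)
Mul(t, Add(Function('Y')(9, 0), 82)) = Mul(Pow(77, Rational(1, 2)), Add(2, 82)) = Mul(Pow(77, Rational(1, 2)), 84) = Mul(84, Pow(77, Rational(1, 2)))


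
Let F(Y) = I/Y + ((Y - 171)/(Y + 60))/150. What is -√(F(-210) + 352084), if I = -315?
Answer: -√7921924131/150 ≈ -593.37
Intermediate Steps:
F(Y) = -315/Y + (-171 + Y)/(150*(60 + Y)) (F(Y) = -315/Y + ((Y - 171)/(Y + 60))/150 = -315/Y + ((-171 + Y)/(60 + Y))*(1/150) = -315/Y + (-171 + Y)/(150*(60 + Y)))
-√(F(-210) + 352084) = -√((1/150)*(-2835000 + (-210)² - 47421*(-210))/(-210*(60 - 210)) + 352084) = -√((1/150)*(-1/210)*(-2835000 + 44100 + 9958410)/(-150) + 352084) = -√((1/150)*(-1/210)*(-1/150)*7167510 + 352084) = -√(11377/7500 + 352084) = -√(2640641377/7500) = -√7921924131/150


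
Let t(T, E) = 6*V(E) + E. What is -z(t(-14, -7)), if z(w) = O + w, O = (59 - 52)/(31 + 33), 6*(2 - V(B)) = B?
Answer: -775/64 ≈ -12.109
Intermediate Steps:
V(B) = 2 - B/6
O = 7/64 ≈ 0.10938
t(T, E) = 12 (t(T, E) = 6*(2 - E/6) + E = (12 - E) + E = 12)
z(w) = 7/64 + w
-z(t(-14, -7)) = -(7/64 + 12) = -1*775/64 = -775/64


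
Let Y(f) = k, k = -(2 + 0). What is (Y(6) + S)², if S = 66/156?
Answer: 1681/676 ≈ 2.4867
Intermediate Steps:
S = 11/26 (S = 66*(1/156) = 11/26 ≈ 0.42308)
k = -2 (k = -1*2 = -2)
Y(f) = -2
(Y(6) + S)² = (-2 + 11/26)² = (-41/26)² = 1681/676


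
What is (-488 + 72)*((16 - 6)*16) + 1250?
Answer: -65310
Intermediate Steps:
(-488 + 72)*((16 - 6)*16) + 1250 = -4160*16 + 1250 = -416*160 + 1250 = -66560 + 1250 = -65310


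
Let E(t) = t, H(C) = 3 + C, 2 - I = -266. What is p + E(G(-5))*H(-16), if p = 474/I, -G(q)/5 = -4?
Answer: -34603/134 ≈ -258.23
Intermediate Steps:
I = 268 (I = 2 - 1*(-266) = 2 + 266 = 268)
G(q) = 20 (G(q) = -5*(-4) = 20)
p = 237/134 (p = 474/268 = 474*(1/268) = 237/134 ≈ 1.7687)
p + E(G(-5))*H(-16) = 237/134 + 20*(3 - 16) = 237/134 + 20*(-13) = 237/134 - 260 = -34603/134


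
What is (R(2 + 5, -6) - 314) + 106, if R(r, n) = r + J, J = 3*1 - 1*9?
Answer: -207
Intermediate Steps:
J = -6 (J = 3 - 9 = -6)
R(r, n) = -6 + r (R(r, n) = r - 6 = -6 + r)
(R(2 + 5, -6) - 314) + 106 = ((-6 + (2 + 5)) - 314) + 106 = ((-6 + 7) - 314) + 106 = (1 - 314) + 106 = -313 + 106 = -207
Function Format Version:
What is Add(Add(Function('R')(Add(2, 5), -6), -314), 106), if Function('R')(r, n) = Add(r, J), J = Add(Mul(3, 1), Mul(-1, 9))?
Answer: -207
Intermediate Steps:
J = -6 (J = Add(3, -9) = -6)
Function('R')(r, n) = Add(-6, r) (Function('R')(r, n) = Add(r, -6) = Add(-6, r))
Add(Add(Function('R')(Add(2, 5), -6), -314), 106) = Add(Add(Add(-6, Add(2, 5)), -314), 106) = Add(Add(Add(-6, 7), -314), 106) = Add(Add(1, -314), 106) = Add(-313, 106) = -207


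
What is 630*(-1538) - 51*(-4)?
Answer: -968736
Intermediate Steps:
630*(-1538) - 51*(-4) = -968940 + 204 = -968736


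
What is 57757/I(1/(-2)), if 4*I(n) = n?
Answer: -462056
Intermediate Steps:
I(n) = n/4
57757/I(1/(-2)) = 57757/(((¼)/(-2))) = 57757/(((¼)*(-½))) = 57757/(-⅛) = 57757*(-8) = -462056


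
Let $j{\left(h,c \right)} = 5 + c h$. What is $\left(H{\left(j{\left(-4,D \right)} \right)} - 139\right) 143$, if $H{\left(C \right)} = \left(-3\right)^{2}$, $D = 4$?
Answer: $-18590$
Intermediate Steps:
$H{\left(C \right)} = 9$
$\left(H{\left(j{\left(-4,D \right)} \right)} - 139\right) 143 = \left(9 - 139\right) 143 = \left(-130\right) 143 = -18590$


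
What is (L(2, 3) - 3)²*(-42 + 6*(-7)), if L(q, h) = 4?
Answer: -84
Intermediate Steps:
(L(2, 3) - 3)²*(-42 + 6*(-7)) = (4 - 3)²*(-42 + 6*(-7)) = 1²*(-42 - 42) = 1*(-84) = -84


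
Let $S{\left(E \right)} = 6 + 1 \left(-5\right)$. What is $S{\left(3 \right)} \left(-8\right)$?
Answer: $-8$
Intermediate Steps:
$S{\left(E \right)} = 1$ ($S{\left(E \right)} = 6 - 5 = 1$)
$S{\left(3 \right)} \left(-8\right) = 1 \left(-8\right) = -8$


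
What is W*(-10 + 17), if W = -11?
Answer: -77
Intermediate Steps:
W*(-10 + 17) = -11*(-10 + 17) = -11*7 = -77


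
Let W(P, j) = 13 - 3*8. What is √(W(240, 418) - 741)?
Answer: 4*I*√47 ≈ 27.423*I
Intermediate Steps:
W(P, j) = -11 (W(P, j) = 13 - 24 = -11)
√(W(240, 418) - 741) = √(-11 - 741) = √(-752) = 4*I*√47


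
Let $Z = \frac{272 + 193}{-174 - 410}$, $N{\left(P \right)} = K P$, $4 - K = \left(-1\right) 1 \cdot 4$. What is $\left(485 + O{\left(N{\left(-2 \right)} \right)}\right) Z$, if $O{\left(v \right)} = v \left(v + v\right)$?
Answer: $- \frac{463605}{584} \approx -793.84$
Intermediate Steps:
$K = 8$ ($K = 4 - \left(-1\right) 1 \cdot 4 = 4 - \left(-1\right) 4 = 4 - -4 = 4 + 4 = 8$)
$N{\left(P \right)} = 8 P$
$O{\left(v \right)} = 2 v^{2}$ ($O{\left(v \right)} = v 2 v = 2 v^{2}$)
$Z = - \frac{465}{584}$ ($Z = \frac{465}{-584} = 465 \left(- \frac{1}{584}\right) = - \frac{465}{584} \approx -0.79623$)
$\left(485 + O{\left(N{\left(-2 \right)} \right)}\right) Z = \left(485 + 2 \left(8 \left(-2\right)\right)^{2}\right) \left(- \frac{465}{584}\right) = \left(485 + 2 \left(-16\right)^{2}\right) \left(- \frac{465}{584}\right) = \left(485 + 2 \cdot 256\right) \left(- \frac{465}{584}\right) = \left(485 + 512\right) \left(- \frac{465}{584}\right) = 997 \left(- \frac{465}{584}\right) = - \frac{463605}{584}$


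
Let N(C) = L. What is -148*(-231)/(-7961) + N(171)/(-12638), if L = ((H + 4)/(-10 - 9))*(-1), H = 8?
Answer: -216036486/50305559 ≈ -4.2945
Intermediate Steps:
L = 12/19 (L = ((8 + 4)/(-10 - 9))*(-1) = (12/(-19))*(-1) = (12*(-1/19))*(-1) = -12/19*(-1) = 12/19 ≈ 0.63158)
N(C) = 12/19
-148*(-231)/(-7961) + N(171)/(-12638) = -148*(-231)/(-7961) + (12/19)/(-12638) = 34188*(-1/7961) + (12/19)*(-1/12638) = -34188/7961 - 6/120061 = -216036486/50305559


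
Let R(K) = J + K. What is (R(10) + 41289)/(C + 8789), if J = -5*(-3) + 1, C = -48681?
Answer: -41315/39892 ≈ -1.0357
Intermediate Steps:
J = 16 (J = 15 + 1 = 16)
R(K) = 16 + K
(R(10) + 41289)/(C + 8789) = ((16 + 10) + 41289)/(-48681 + 8789) = (26 + 41289)/(-39892) = 41315*(-1/39892) = -41315/39892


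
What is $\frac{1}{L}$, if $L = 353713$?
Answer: $\frac{1}{353713} \approx 2.8271 \cdot 10^{-6}$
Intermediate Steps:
$\frac{1}{L} = \frac{1}{353713}$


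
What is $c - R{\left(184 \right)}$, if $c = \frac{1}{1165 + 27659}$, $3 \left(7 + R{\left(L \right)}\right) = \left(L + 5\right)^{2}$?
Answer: $- \frac{343005599}{28824} \approx -11900.0$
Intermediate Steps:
$R{\left(L \right)} = -7 + \frac{\left(5 + L\right)^{2}}{3}$ ($R{\left(L \right)} = -7 + \frac{\left(L + 5\right)^{2}}{3} = -7 + \frac{\left(5 + L\right)^{2}}{3}$)
$c = \frac{1}{28824} \approx 3.4693 \cdot 10^{-5}$
$c - R{\left(184 \right)} = \frac{1}{28824} - \left(-7 + \frac{\left(5 + 184\right)^{2}}{3}\right) = \frac{1}{28824} - \left(-7 + \frac{189^{2}}{3}\right) = \frac{1}{28824} - \left(-7 + \frac{1}{3} \cdot 35721\right) = \frac{1}{28824} - \left(-7 + 11907\right) = \frac{1}{28824} - 11900 = - \frac{343005599}{28824}$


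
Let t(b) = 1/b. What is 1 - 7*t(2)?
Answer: -5/2 ≈ -2.5000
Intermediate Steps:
t(b) = 1/b
1 - 7*t(2) = 1 - 7/2 = -5/2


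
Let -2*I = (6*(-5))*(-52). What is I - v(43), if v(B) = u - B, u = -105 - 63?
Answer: -569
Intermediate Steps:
u = -168
v(B) = -168 - B
I = -780 (I = -6*(-5)*(-52)/2 = -(-15)*(-52) = -1/2*1560 = -780)
I - v(43) = -780 - (-168 - 1*43) = -780 - (-168 - 43) = -780 - 1*(-211) = -780 + 211 = -569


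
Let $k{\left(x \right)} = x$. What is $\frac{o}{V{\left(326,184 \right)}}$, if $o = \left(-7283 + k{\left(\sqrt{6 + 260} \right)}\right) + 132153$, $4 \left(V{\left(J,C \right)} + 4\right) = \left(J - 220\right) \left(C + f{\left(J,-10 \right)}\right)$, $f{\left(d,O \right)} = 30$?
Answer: $\frac{124870}{5667} + \frac{\sqrt{266}}{5667} \approx 22.037$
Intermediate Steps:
$V{\left(J,C \right)} = -4 + \frac{\left(-220 + J\right) \left(30 + C\right)}{4}$ ($V{\left(J,C \right)} = -4 + \frac{\left(J - 220\right) \left(C + 30\right)}{4} = -4 + \frac{\left(-220 + J\right) \left(30 + C\right)}{4}$)
$o = 124870 + \sqrt{266}$ ($o = \left(-7283 + \sqrt{6 + 260}\right) + 132153 = \left(-7283 + \sqrt{266}\right) + 132153 = 124870 + \sqrt{266} \approx 1.2489 \cdot 10^{5}$)
$\frac{o}{V{\left(326,184 \right)}} = \frac{124870 + \sqrt{266}}{-1654 - 10120 + \frac{15}{2} \cdot 326 + \frac{1}{4} \cdot 184 \cdot 326} = \frac{124870 + \sqrt{266}}{-1654 - 10120 + 2445 + 14996} = \frac{124870 + \sqrt{266}}{5667} = \left(124870 + \sqrt{266}\right) \frac{1}{5667} = \frac{124870}{5667} + \frac{\sqrt{266}}{5667}$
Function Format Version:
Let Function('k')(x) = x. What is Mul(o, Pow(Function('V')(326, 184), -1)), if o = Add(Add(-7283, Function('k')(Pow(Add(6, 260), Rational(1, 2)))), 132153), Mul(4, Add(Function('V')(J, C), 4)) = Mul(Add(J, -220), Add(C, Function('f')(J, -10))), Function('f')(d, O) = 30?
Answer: Add(Rational(124870, 5667), Mul(Rational(1, 5667), Pow(266, Rational(1, 2)))) ≈ 22.037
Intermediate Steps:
Function('V')(J, C) = Add(-4, Mul(Rational(1, 4), Add(-220, J), Add(30, C))) (Function('V')(J, C) = Add(-4, Mul(Rational(1, 4), Mul(Add(J, -220), Add(C, 30)))) = Add(-4, Mul(Rational(1, 4), Mul(Add(-220, J), Add(30, C)))) = Add(-4, Mul(Rational(1, 4), Add(-220, J), Add(30, C))))
o = Add(124870, Pow(266, Rational(1, 2))) (o = Add(Add(-7283, Pow(Add(6, 260), Rational(1, 2))), 132153) = Add(Add(-7283, Pow(266, Rational(1, 2))), 132153) = Add(124870, Pow(266, Rational(1, 2))) ≈ 1.2489e+5)
Mul(o, Pow(Function('V')(326, 184), -1)) = Mul(Add(124870, Pow(266, Rational(1, 2))), Pow(Add(-1654, Mul(-55, 184), Mul(Rational(15, 2), 326), Mul(Rational(1, 4), 184, 326)), -1)) = Mul(Add(124870, Pow(266, Rational(1, 2))), Pow(Add(-1654, -10120, 2445, 14996), -1)) = Mul(Add(124870, Pow(266, Rational(1, 2))), Pow(5667, -1)) = Mul(Add(124870, Pow(266, Rational(1, 2))), Rational(1, 5667)) = Add(Rational(124870, 5667), Mul(Rational(1, 5667), Pow(266, Rational(1, 2))))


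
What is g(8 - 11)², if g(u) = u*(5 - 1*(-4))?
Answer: 729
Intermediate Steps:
g(u) = 9*u (g(u) = u*(5 + 4) = u*9 = 9*u)
g(8 - 11)² = (9*(8 - 11))² = (9*(-3))² = (-27)² = 729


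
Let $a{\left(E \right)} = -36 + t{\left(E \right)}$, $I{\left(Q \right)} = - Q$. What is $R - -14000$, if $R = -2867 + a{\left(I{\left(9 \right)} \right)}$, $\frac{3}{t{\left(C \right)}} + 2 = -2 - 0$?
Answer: $\frac{44385}{4} \approx 11096.0$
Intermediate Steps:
$t{\left(C \right)} = - \frac{3}{4}$ ($t{\left(C \right)} = \frac{3}{-2 - 2} = \frac{3}{-4} = 3 \left(- \frac{1}{4}\right) = - \frac{3}{4}$)
$a{\left(E \right)} = - \frac{147}{4}$ ($a{\left(E \right)} = -36 - \frac{3}{4} = - \frac{147}{4}$)
$R = - \frac{11615}{4}$ ($R = -2867 - \frac{147}{4} = - \frac{11615}{4} \approx -2903.8$)
$R - -14000 = - \frac{11615}{4} - -14000 = - \frac{11615}{4} + 14000 = \frac{44385}{4}$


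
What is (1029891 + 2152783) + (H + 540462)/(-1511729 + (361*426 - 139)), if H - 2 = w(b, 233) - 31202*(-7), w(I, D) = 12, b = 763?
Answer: 196469614199/61731 ≈ 3.1827e+6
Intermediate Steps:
H = 218428 (H = 2 + (12 - 31202*(-7)) = 2 + (12 + 218414) = 2 + 218426 = 218428)
(1029891 + 2152783) + (H + 540462)/(-1511729 + (361*426 - 139)) = (1029891 + 2152783) + (218428 + 540462)/(-1511729 + (361*426 - 139)) = 3182674 + 758890/(-1511729 + (153786 - 139)) = 3182674 + 758890/(-1511729 + 153647) = 3182674 + 758890/(-1358082) = 3182674 + 758890*(-1/1358082) = 3182674 - 34495/61731 = 196469614199/61731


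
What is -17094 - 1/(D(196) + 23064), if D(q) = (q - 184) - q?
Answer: -391110721/22880 ≈ -17094.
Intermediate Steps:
D(q) = -184 (D(q) = (-184 + q) - q = -184)
-17094 - 1/(D(196) + 23064) = -17094 - 1/(-184 + 23064) = -17094 - 1/22880 = -391110721/22880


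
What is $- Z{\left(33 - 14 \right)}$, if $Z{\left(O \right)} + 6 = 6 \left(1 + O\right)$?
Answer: $-114$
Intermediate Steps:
$Z{\left(O \right)} = 6 O$ ($Z{\left(O \right)} = -6 + 6 \left(1 + O\right) = -6 + \left(6 + 6 O\right) = 6 O$)
$- Z{\left(33 - 14 \right)} = - 6 \left(33 - 14\right) = - 6 \cdot 19 = \left(-1\right) 114 = -114$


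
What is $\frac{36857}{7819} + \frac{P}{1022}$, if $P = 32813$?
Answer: $\frac{6004749}{163082} \approx 36.82$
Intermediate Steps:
$\frac{36857}{7819} + \frac{P}{1022} = \frac{36857}{7819} + \frac{32813}{1022} = \frac{6004749}{163082}$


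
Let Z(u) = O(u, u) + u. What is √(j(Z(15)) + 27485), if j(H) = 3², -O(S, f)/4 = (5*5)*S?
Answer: √27494 ≈ 165.81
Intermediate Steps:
O(S, f) = -100*S (O(S, f) = -4*5*5*S = -100*S)
Z(u) = -99*u (Z(u) = -100*u + u = -99*u)
j(H) = 9
√(j(Z(15)) + 27485) = √(9 + 27485) = √27494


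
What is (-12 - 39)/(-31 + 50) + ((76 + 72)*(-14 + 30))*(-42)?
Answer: -1889715/19 ≈ -99459.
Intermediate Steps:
(-12 - 39)/(-31 + 50) + ((76 + 72)*(-14 + 30))*(-42) = -51/19 + (148*16)*(-42) = -51*1/19 + 2368*(-42) = -51/19 - 99456 = -1889715/19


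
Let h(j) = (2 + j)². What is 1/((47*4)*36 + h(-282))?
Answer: 1/85168 ≈ 1.1742e-5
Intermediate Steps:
1/((47*4)*36 + h(-282)) = 1/((47*4)*36 + (2 - 282)²) = 1/(188*36 + (-280)²) = 1/(6768 + 78400) = 1/85168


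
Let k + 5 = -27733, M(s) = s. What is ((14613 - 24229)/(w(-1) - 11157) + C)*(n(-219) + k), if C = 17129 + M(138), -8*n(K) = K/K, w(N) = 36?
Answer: -42613731493315/88968 ≈ -4.7898e+8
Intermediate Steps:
k = -27738 (k = -5 - 27733 = -27738)
n(K) = -1/8 (n(K) = -K/(8*K) = -1/8*1 = -1/8)
C = 17267 (C = 17129 + 138 = 17267)
((14613 - 24229)/(w(-1) - 11157) + C)*(n(-219) + k) = ((14613 - 24229)/(36 - 11157) + 17267)*(-1/8 - 27738) = (-9616/(-11121) + 17267)*(-221905/8) = (-9616*(-1/11121) + 17267)*(-221905/8) = (9616/11121 + 17267)*(-221905/8) = (192035923/11121)*(-221905/8) = -42613731493315/88968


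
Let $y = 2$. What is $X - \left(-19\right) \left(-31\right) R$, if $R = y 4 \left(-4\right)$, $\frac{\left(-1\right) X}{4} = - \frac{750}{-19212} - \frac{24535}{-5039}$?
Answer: $\frac{151896708382}{8067439} \approx 18828.0$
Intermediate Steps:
$X = - \frac{158381890}{8067439}$ ($X = - 4 \left(- \frac{750}{-19212} - \frac{24535}{-5039}\right) = - 4 \left(\left(-750\right) \left(- \frac{1}{19212}\right) - - \frac{24535}{5039}\right) = - 4 \left(\frac{125}{3202} + \frac{24535}{5039}\right) = \left(-4\right) \frac{79190945}{16134878} = - \frac{158381890}{8067439} \approx -19.632$)
$R = -32$ ($R = 2 \cdot 4 \left(-4\right) = 8 \left(-4\right) = -32$)
$X - \left(-19\right) \left(-31\right) R = - \frac{158381890}{8067439} - \left(-19\right) \left(-31\right) \left(-32\right) = - \frac{158381890}{8067439} - 589 \left(-32\right) = - \frac{158381890}{8067439} - -18848 = - \frac{158381890}{8067439} + 18848 = \frac{151896708382}{8067439}$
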